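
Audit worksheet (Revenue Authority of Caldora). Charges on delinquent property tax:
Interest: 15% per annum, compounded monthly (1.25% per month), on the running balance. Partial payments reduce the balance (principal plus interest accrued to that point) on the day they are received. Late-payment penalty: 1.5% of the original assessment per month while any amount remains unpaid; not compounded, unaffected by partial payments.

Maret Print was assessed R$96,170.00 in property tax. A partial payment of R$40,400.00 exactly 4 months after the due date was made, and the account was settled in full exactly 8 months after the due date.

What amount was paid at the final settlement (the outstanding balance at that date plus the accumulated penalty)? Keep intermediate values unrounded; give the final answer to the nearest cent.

Balance at month 4: R$96,170.0000 × (1 + 0.0125)^4 = R$101,069.4131…
After R$40,400.00 payment: R$101,069.4131… − R$40,400.00 = R$60,669.4131…
Balance at month 8: R$60,669.4131… × (1 + 0.0125)^4 = R$63,760.2367…
Penalty: 8 × 1.5% × R$96,170.00 = R$11,540.40
Final settlement = outstanding balance + penalty = R$63,760.2367… + R$11,540.40 = R$75,300.64

R$75,300.64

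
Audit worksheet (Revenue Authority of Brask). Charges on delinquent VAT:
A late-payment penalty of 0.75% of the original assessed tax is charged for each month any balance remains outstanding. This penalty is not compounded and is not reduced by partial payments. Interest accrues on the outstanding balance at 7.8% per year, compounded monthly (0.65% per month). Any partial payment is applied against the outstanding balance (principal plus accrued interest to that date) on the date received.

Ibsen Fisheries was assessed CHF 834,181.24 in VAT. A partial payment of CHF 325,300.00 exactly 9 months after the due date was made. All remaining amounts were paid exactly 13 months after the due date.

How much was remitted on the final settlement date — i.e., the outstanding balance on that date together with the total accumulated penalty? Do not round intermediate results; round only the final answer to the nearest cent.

Balance at month 9: CHF 834,181.2400 × (1 + 0.0065)^9 = CHF 884,269.0644…
After CHF 325,300.00 payment: CHF 884,269.0644… − CHF 325,300.00 = CHF 558,969.0644…
Balance at month 13: CHF 558,969.0644… × (1 + 0.0065)^4 = CHF 573,644.5737…
Penalty: 13 × 0.75% × CHF 834,181.24 = CHF 81,332.67…
Final settlement = outstanding balance + penalty = CHF 573,644.5737… + CHF 81,332.67… = CHF 654,977.24

CHF 654,977.24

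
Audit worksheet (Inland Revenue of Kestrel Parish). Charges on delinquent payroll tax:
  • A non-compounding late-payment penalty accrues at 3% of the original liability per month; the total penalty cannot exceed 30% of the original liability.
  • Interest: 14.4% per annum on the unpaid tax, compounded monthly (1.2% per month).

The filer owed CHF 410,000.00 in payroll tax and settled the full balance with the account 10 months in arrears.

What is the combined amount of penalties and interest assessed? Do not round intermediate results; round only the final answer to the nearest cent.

CHF 174,943.63

Penalty (uncapped): 10 × 3% × CHF 410,000.00 = CHF 123,000.00; cap = 30% × CHF 410,000.00 = CHF 123,000.00 → penalty = CHF 123,000.00
Interest: CHF 410,000.00 × ((1 + 0.012)^10 − 1) = CHF 410,000.00 × 0.1266918… = CHF 51,943.6289…
Penalties + interest = CHF 123,000.0000 + CHF 51,943.6289… = CHF 174,943.63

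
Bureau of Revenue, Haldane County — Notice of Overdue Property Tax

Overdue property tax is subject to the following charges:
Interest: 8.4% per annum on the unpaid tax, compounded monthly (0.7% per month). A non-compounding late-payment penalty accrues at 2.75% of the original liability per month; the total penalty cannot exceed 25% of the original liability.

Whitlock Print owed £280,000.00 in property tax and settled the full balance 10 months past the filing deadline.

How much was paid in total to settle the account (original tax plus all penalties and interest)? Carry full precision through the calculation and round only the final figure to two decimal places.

Penalty (uncapped): 10 × 2.75% × £280,000.00 = £77,000.00; cap = 25% × £280,000.00 = £70,000.00 → penalty = £70,000.00
Interest: £280,000.00 × ((1 + 0.007)^10 − 1) = £280,000.00 × 0.0722467… = £20,229.0672…
Total = £280,000.00 + £70,000.0000 + £20,229.0672… = £370,229.07

£370,229.07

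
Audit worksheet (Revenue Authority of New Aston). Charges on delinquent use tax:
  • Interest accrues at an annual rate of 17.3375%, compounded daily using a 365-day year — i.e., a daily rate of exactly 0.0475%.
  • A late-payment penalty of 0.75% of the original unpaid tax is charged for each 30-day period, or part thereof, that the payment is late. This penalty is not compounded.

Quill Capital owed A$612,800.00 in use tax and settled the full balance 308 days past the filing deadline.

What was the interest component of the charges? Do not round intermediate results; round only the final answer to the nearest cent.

Interest: A$612,800.00 × ((1 + 0.000475)^308 − 1) = A$612,800.00 × 0.15750319… = A$96,517.9561…

A$96,517.96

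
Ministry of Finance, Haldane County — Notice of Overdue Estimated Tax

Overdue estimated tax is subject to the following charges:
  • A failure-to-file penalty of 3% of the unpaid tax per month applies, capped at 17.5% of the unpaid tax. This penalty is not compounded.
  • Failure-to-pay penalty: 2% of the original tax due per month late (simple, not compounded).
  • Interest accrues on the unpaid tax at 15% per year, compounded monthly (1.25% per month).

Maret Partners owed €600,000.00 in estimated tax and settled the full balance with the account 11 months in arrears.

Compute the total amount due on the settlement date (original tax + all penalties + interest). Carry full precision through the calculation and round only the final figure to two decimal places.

Failure-to-file: 11 × 3% × €600,000.00 = €198,000.00, capped at 17.5% × €600,000.00 = €105,000.00
Failure-to-pay penalty: 11 × 2% × €600,000.00 = €132,000.00
Interest: €600,000.00 × ((1 + 0.0125)^11 − 1) = €600,000.00 × 0.1464242… = €87,854.5290…
Total = €600,000.00 + €237,000.0000 + €87,854.5290… = €924,854.53

€924,854.53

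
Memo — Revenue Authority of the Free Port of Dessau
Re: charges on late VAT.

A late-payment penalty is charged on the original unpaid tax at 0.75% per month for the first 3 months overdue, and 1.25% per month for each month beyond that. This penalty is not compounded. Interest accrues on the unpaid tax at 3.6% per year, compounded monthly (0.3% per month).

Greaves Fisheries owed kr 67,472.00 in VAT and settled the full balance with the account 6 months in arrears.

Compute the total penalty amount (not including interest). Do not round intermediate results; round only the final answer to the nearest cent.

kr 4,048.32

Penalty, months 1–3: 3 × 0.75% × kr 67,472.00 = kr 1,518.12
Penalty, months 4–6: 3 × 1.25% × kr 67,472.00 = kr 2,530.20
Total penalty = kr 1,518.12 + kr 2,530.20 = kr 4,048.32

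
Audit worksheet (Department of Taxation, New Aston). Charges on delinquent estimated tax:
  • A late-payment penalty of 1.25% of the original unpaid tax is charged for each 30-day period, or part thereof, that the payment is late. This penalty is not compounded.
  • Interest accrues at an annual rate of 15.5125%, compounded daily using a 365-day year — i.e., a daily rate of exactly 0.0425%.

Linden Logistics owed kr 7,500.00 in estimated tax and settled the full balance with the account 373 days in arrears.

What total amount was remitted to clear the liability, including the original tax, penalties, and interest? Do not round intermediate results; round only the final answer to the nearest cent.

kr 10,006.81

Penalty periods: ⌈373/30⌉ = 13; penalty = 13 × 1.25% × kr 7,500.00 = kr 1,218.75
Interest: kr 7,500.00 × ((1 + 0.000425)^373 − 1) = kr 7,500.00 × 0.17174176… = kr 1,288.0632…
Total = kr 7,500.00 + kr 1,218.7500 + kr 1,288.0632… = kr 10,006.81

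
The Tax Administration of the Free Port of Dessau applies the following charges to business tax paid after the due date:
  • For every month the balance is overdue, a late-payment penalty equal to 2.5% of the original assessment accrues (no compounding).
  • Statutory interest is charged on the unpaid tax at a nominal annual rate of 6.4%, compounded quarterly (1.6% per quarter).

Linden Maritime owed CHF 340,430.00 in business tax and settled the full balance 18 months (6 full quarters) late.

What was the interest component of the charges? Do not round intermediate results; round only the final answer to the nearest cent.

Interest: CHF 340,430.00 × ((1 + 0.016)^6 − 1) = CHF 340,430.00 × 0.0999229… = CHF 34,016.7560…

CHF 34,016.76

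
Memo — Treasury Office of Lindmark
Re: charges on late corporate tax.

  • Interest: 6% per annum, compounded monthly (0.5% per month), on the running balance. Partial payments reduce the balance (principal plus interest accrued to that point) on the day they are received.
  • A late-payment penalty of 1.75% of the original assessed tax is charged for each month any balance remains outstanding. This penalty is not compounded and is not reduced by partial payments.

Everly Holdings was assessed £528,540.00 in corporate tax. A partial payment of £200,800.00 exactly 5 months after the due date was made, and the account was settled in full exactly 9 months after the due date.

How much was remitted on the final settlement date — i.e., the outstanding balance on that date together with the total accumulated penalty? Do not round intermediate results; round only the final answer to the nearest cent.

Balance at month 5: £528,540.0000 × (1 + 0.005)^5 = £541,886.2973…
After £200,800.00 payment: £541,886.2973… − £200,800.00 = £341,086.2973…
Balance at month 9: £341,086.2973… × (1 + 0.005)^4 = £347,959.3570…
Penalty: 9 × 1.75% × £528,540.00 = £83,245.05
Final settlement = outstanding balance + penalty = £347,959.3570… + £83,245.05 = £431,204.41

£431,204.41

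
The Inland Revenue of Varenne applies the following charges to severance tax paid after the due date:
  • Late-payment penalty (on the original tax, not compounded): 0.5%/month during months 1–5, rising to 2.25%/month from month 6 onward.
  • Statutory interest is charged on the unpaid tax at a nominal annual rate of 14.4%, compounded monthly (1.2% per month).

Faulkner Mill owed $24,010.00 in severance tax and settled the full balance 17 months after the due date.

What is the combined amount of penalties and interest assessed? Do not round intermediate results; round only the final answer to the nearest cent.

Penalty, months 1–5: 5 × 0.5% × $24,010.00 = $600.25
Penalty, months 6–17: 12 × 2.25% × $24,010.00 = $6,482.70
Interest: $24,010.00 × ((1 + 0.012)^17 − 1) = $24,010.00 × 0.2248100… = $5,397.6874…
Penalties + interest = $7,082.9500 + $5,397.6874… = $12,480.64

$12,480.64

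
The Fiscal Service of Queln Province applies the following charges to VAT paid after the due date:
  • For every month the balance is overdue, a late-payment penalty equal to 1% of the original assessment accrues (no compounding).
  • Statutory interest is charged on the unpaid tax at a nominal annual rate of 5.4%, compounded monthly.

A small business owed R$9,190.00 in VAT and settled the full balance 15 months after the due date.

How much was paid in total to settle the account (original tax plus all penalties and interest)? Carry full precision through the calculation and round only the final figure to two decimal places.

R$11,208.75

Late-payment penalty: 15 × 1% × R$9,190.00 = R$1,378.50
Interest (5.4%/yr ÷ 12 = 0.45%/month): R$9,190.00 × ((1 + 0.0045)^15 − 1) = R$640.2515…
Total = R$9,190.00 + R$1,378.5000 + R$640.2515… = R$11,208.75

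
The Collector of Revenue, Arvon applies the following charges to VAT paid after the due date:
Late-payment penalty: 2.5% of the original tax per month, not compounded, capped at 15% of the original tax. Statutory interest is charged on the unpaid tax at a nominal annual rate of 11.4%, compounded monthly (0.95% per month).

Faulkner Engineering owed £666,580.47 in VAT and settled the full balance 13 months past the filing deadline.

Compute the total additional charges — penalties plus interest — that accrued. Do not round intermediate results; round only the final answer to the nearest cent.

Penalty (uncapped): 13 × 2.5% × £666,580.47 = £216,638.65…; cap = 15% × £666,580.47 = £99,987.07… → penalty = £99,987.07…
Interest: £666,580.47 × ((1 + 0.0095)^13 − 1) = £666,580.47 × 0.1307906… = £87,182.4822…
Penalties + interest = £99,987.0705 + £87,182.4822… = £187,169.55

£187,169.55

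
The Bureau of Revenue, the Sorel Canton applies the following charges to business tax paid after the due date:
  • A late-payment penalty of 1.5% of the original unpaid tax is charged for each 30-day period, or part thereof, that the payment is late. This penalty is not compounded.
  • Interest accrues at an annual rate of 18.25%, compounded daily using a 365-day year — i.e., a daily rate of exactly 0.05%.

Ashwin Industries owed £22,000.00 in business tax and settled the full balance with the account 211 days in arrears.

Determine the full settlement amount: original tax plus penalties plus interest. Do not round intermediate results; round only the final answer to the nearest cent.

£27,087.21

Penalty periods: ⌈211/30⌉ = 8; penalty = 8 × 1.5% × £22,000.00 = £2,640.00
Interest: £22,000.00 × ((1 + 0.0005)^211 − 1) = £22,000.00 × 0.11123681… = £2,447.2097…
Total = £22,000.00 + £2,640.0000 + £2,447.2097… = £27,087.21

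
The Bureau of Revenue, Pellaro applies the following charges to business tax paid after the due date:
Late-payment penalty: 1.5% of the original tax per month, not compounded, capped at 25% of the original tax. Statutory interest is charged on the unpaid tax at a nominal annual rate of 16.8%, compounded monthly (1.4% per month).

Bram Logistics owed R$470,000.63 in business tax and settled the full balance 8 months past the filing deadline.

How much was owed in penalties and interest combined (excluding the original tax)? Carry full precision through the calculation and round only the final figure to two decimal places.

R$111,693.01

Penalty: 8 × 1.5% × R$470,000.63 = R$56,400.08… (below the 25% cap of R$117,500.16…)
Interest: R$470,000.63 × ((1 + 0.014)^8 − 1) = R$470,000.63 × 0.1176444… = R$55,292.9343…
Penalties + interest = R$56,400.0756 + R$55,292.9343… = R$111,693.01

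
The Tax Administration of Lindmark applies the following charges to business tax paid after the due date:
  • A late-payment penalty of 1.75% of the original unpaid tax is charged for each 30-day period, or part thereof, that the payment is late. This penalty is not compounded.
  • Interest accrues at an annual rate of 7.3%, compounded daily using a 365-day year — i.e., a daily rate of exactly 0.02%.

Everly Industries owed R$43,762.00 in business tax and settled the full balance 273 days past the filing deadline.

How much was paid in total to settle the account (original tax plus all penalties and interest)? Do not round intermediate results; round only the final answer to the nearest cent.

R$53,875.94

Penalty periods: ⌈273/30⌉ = 10; penalty = 10 × 1.75% × R$43,762.00 = R$7,658.35
Interest: R$43,762.00 × ((1 + 0.0002)^273 − 1) = R$43,762.00 × 0.05611232… = R$2,455.5872…
Total = R$43,762.00 + R$7,658.3500 + R$2,455.5872… = R$53,875.94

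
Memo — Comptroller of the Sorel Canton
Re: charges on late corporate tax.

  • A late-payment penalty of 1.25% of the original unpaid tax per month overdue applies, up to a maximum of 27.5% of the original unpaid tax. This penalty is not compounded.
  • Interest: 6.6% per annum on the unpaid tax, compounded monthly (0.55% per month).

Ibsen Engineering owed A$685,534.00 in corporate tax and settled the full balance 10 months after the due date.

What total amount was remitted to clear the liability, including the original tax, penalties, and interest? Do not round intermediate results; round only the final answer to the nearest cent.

A$809,877.12

Penalty: 10 × 1.25% × A$685,534.00 = A$85,691.75 (below the 27.5% cap of A$188,521.85)
Interest: A$685,534.00 × ((1 + 0.0055)^10 − 1) = A$685,534.00 × 0.0563814… = A$38,651.3725…
Total = A$685,534.00 + A$85,691.7500 + A$38,651.3725… = A$809,877.12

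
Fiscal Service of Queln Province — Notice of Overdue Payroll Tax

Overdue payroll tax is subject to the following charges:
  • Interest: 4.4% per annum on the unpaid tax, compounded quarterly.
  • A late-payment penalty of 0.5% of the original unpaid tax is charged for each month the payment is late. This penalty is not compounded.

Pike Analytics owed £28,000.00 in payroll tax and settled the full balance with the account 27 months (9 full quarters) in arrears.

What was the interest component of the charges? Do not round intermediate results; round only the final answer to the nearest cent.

Interest (4.4%/yr ÷ 4 = 1.1%/quarter): £28,000.00 × ((1 + 0.011)^9 − 1) = £2,897.1507…

£2,897.15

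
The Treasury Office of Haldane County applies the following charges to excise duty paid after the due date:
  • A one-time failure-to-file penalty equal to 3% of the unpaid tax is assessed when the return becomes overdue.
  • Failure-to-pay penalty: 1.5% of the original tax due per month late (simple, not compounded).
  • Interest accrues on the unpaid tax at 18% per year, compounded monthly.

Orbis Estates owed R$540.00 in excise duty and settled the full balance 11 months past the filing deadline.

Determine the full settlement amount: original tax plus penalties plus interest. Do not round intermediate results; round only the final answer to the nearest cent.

R$741.39

Failure-to-file penalty: 3% × R$540.00 = R$16.20
Failure-to-pay penalty: 11 × 1.5% × R$540.00 = R$89.10
Interest (18%/yr ÷ 12 = 1.5%/month): R$540.00 × ((1 + 0.015)^11 − 1) = R$96.0924…
Total = R$540.00 + R$105.3000 + R$96.0924… = R$741.39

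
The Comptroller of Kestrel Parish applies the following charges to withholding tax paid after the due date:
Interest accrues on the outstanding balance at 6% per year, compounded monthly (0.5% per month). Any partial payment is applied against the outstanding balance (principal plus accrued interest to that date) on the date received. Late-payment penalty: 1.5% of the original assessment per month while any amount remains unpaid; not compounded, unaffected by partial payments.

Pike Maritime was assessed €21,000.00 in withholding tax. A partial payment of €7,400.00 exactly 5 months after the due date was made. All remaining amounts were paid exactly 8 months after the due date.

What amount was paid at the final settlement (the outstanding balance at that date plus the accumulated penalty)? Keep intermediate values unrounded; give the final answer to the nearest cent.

€16,863.29

Balance at month 5: €21,000.0000 × (1 + 0.005)^5 = €21,530.2763…
After €7,400.00 payment: €21,530.2763… − €7,400.00 = €14,130.2763…
Balance at month 8: €14,130.2763… × (1 + 0.005)^3 = €14,343.2920…
Penalty: 8 × 1.5% × €21,000.00 = €2,520.00
Final settlement = outstanding balance + penalty = €14,343.2920… + €2,520.00 = €16,863.29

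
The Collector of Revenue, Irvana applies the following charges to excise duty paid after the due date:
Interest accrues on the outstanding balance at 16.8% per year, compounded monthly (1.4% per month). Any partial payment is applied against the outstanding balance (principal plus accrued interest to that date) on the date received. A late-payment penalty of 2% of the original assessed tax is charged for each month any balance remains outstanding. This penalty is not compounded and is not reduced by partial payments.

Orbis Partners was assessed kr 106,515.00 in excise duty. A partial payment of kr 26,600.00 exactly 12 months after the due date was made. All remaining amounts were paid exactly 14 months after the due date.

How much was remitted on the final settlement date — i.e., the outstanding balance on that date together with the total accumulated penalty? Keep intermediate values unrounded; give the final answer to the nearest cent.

kr 131,876.53

Balance at month 12: kr 106,515.0000 × (1 + 0.014)^12 = kr 125,853.7706…
After kr 26,600.00 payment: kr 125,853.7706… − kr 26,600.00 = kr 99,253.7706…
Balance at month 14: kr 99,253.7706… × (1 + 0.014)^2 = kr 102,052.3299…
Penalty: 14 × 2% × kr 106,515.00 = kr 29,824.20
Final settlement = outstanding balance + penalty = kr 102,052.3299… + kr 29,824.20 = kr 131,876.53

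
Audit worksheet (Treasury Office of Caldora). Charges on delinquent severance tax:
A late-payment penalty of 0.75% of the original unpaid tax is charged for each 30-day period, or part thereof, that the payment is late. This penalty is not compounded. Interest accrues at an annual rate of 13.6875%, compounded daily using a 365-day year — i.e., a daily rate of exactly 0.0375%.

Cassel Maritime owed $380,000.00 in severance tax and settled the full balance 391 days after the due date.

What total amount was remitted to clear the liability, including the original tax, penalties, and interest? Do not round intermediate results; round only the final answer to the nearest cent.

Penalty periods: ⌈391/30⌉ = 14; penalty = 14 × 0.75% × $380,000.00 = $39,900.00
Interest: $380,000.00 × ((1 + 0.000375)^391 − 1) = $380,000.00 × 0.15788784… = $59,997.3778…
Total = $380,000.00 + $39,900.0000 + $59,997.3778… = $479,897.38

$479,897.38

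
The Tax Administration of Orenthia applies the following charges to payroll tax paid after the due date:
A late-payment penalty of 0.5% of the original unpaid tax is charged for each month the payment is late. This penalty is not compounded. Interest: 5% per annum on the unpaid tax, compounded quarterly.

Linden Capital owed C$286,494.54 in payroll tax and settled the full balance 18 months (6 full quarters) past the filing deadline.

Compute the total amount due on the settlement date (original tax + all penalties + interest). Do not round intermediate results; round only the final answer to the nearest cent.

C$334,448.91

Late-payment penalty: 18 × 0.5% × C$286,494.54 = C$25,784.51…
Interest (5%/yr ÷ 4 = 1.25%/quarter): C$286,494.54 × ((1 + 0.0125)^6 − 1) = C$22,169.8587…
Total = C$286,494.54 + C$25,784.5086 + C$22,169.8587… = C$334,448.91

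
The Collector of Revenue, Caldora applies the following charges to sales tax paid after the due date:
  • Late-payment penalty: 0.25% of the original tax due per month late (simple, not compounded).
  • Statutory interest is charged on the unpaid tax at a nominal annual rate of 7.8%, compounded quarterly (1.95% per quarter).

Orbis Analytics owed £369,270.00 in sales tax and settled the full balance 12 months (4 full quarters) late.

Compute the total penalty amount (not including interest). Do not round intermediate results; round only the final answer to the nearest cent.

Late-payment penalty = 0.25% × £369,270.00 × 12 mo = £11,078.10

£11,078.10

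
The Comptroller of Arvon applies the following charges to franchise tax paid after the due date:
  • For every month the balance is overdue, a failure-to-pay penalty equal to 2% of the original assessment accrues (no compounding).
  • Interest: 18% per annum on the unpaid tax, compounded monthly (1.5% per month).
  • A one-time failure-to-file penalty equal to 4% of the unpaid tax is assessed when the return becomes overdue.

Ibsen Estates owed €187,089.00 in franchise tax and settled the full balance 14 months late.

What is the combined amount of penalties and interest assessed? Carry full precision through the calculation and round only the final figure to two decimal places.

Failure-to-file penalty: 4% × €187,089.00 = €7,483.56
Failure-to-pay penalty: 14 × 2% × €187,089.00 = €52,384.92
Interest: €187,089.00 × ((1 + 0.015)^14 − 1) = €187,089.00 × 0.2317557… = €43,358.9479…
Penalties + interest = €59,868.4800 + €43,358.9479… = €103,227.43

€103,227.43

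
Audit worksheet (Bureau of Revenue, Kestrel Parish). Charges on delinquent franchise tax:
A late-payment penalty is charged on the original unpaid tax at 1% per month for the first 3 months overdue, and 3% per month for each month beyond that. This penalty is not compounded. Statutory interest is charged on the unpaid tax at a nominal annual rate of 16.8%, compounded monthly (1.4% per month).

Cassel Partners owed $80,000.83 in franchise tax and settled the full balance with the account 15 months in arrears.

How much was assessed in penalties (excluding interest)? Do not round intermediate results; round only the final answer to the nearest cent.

Penalty, months 1–3: 3 × 1% × $80,000.83 = $2,400.02…
Penalty, months 4–15: 12 × 3% × $80,000.83 = $28,800.30…
Total penalty = $2,400.02… + $28,800.30… = $31,200.32

$31,200.32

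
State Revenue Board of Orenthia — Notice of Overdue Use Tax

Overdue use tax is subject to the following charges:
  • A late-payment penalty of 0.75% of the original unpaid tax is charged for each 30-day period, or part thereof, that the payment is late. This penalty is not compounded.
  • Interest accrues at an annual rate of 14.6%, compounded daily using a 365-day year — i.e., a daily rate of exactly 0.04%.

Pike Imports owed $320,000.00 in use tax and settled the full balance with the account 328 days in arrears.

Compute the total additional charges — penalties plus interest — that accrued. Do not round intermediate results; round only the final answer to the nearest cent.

$71,253.08

Penalty periods: ⌈328/30⌉ = 11; penalty = 11 × 0.75% × $320,000.00 = $26,400.00
Interest: $320,000.00 × ((1 + 0.0004)^328 − 1) = $320,000.00 × 0.14016589… = $44,853.0839…
Penalties + interest = $26,400.0000 + $44,853.0839… = $71,253.08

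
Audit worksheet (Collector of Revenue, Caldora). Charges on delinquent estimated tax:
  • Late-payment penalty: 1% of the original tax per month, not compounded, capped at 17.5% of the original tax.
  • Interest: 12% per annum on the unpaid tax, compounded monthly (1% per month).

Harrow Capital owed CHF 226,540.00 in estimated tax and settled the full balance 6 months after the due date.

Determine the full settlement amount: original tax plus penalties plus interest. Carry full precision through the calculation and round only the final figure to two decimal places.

Penalty: 6 × 1% × CHF 226,540.00 = CHF 13,592.40 (below the 17.5% cap of CHF 39,644.50)
Interest: CHF 226,540.00 × ((1 + 0.01)^6 − 1) = CHF 226,540.00 × 0.0615202… = CHF 13,936.7749…
Total = CHF 226,540.00 + CHF 13,592.4000 + CHF 13,936.7749… = CHF 254,069.17

CHF 254,069.17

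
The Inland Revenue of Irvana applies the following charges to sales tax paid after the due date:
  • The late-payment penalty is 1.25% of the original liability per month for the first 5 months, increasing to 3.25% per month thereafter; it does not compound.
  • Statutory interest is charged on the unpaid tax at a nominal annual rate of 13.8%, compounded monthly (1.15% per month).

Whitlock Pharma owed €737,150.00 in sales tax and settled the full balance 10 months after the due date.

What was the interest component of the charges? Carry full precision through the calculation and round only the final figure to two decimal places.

€89,296.49

Interest: €737,150.00 × ((1 + 0.0115)^10 − 1) = €737,150.00 × 0.1211375… = €89,296.4927…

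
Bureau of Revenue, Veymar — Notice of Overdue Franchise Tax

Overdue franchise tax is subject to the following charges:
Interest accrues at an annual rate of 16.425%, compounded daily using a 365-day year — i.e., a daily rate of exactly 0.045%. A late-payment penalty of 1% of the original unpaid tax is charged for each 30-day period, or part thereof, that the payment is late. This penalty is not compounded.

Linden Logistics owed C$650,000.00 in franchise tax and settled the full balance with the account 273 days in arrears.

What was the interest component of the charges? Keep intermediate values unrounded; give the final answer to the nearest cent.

Interest: C$650,000.00 × ((1 + 0.00045)^273 − 1) = C$650,000.00 × 0.13068356… = C$84,944.3117…

C$84,944.31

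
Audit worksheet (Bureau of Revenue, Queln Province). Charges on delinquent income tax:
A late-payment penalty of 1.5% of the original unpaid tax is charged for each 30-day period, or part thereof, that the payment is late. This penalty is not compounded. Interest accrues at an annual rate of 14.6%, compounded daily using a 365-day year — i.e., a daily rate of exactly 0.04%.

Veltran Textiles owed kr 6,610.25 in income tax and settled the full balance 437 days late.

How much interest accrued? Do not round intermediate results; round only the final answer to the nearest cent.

kr 1,262.34

Interest: kr 6,610.25 × ((1 + 0.0004)^437 − 1) = kr 6,610.25 × 0.19096637… = kr 1,262.3354…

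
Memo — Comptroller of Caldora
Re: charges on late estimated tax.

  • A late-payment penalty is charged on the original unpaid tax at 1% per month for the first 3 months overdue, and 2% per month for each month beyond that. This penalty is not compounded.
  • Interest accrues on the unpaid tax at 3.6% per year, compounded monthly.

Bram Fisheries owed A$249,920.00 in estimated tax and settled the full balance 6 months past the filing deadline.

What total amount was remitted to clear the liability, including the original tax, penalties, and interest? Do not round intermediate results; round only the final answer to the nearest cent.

A$276,945.23

Penalty, months 1–3: 3 × 1% × A$249,920.00 = A$7,497.60
Penalty, months 4–6: 3 × 2% × A$249,920.00 = A$14,995.20
Interest (3.6%/yr ÷ 12 = 0.3%/month): A$249,920.00 × ((1 + 0.003)^6 − 1) = A$4,532.4345…
Total = A$249,920.00 + A$22,492.8000 + A$4,532.4345… = A$276,945.23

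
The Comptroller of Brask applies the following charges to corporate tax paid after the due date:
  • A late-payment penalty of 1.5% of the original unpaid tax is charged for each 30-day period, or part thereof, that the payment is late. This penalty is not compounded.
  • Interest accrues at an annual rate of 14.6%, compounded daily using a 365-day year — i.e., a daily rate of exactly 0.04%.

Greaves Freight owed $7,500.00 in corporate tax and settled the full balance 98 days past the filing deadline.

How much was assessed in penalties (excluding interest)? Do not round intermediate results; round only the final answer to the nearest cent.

Penalty periods: ⌈98/30⌉ = 4; penalty = 4 × 1.5% × $7,500.00 = $450.00

$450.00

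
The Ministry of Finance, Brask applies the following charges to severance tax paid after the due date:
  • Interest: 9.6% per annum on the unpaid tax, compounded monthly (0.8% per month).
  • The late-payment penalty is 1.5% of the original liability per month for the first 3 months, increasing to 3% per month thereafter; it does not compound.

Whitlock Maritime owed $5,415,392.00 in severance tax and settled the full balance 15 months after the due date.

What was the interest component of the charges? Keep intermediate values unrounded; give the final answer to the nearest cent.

$687,530.86

Interest: $5,415,392.00 × ((1 + 0.008)^15 − 1) = $5,415,392.00 × 0.1269587… = $687,530.8617…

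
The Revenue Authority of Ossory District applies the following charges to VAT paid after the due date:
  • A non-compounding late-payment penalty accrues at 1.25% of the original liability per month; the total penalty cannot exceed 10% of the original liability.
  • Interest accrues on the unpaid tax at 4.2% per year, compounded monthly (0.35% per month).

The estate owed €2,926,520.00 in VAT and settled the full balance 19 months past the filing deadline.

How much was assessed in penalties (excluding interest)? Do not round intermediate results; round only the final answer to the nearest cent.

Penalty (uncapped): 19 × 1.25% × €2,926,520.00 = €695,048.50; cap = 10% × €2,926,520.00 = €292,652.00 → penalty = €292,652.00

€292,652.00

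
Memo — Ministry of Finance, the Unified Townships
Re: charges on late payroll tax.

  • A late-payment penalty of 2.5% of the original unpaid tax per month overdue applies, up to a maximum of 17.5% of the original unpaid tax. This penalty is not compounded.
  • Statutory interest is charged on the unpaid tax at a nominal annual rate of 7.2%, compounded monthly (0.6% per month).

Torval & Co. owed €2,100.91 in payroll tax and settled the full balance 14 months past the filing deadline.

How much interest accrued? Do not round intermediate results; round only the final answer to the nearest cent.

Interest: €2,100.91 × ((1 + 0.006)^14 − 1) = €2,100.91 × 0.0873559… = €183.5270…

€183.53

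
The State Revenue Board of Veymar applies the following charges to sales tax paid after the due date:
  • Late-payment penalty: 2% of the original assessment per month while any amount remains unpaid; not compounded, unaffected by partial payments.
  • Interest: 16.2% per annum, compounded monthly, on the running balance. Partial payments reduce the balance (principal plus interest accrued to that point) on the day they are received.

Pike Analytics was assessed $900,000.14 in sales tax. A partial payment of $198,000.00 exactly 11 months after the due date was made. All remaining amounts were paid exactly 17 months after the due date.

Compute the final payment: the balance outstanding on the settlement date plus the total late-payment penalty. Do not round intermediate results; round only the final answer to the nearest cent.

$1,221,847.96

Monthly rate = 16.2% ÷ 12 = 1.35%
Balance at month 11: $900,000.1400 × (1 + 0.0135)^11 = $1,043,046.9568…
After $198,000.00 payment: $1,043,046.9568… − $198,000.00 = $845,046.9568…
Balance at month 17: $845,046.9568… × (1 + 0.0135)^6 = $915,847.9134…
Penalty: 17 × 2% × $900,000.14 = $306,000.05…
Final settlement = outstanding balance + penalty = $915,847.9134… + $306,000.05… = $1,221,847.96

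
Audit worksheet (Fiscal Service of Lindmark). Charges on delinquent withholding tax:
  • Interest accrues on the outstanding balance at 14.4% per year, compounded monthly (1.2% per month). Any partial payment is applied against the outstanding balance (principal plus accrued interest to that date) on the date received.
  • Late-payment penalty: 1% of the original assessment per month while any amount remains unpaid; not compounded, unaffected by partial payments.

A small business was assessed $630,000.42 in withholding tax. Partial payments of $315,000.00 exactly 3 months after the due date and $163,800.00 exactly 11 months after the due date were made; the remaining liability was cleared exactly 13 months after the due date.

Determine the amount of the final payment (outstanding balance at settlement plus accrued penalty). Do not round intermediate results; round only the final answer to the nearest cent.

$294,914.90

Balance at month 3: $630,000.4200 × (1 + 0.012)^3 = $652,953.6839…
After $315,000.00 payment: $652,953.6839… − $315,000.00 = $337,953.6839…
Balance at month 11: $337,953.6839… × (1 + 0.012)^8 = $371,793.0652…
After $163,800.00 payment: $371,793.0652… − $163,800.00 = $207,993.0652…
Balance at month 13: $207,993.0652… × (1 + 0.012)^2 = $213,014.8498…
Penalty: 13 × 1% × $630,000.42 = $81,900.05…
Final settlement = outstanding balance + penalty = $213,014.8498… + $81,900.05… = $294,914.90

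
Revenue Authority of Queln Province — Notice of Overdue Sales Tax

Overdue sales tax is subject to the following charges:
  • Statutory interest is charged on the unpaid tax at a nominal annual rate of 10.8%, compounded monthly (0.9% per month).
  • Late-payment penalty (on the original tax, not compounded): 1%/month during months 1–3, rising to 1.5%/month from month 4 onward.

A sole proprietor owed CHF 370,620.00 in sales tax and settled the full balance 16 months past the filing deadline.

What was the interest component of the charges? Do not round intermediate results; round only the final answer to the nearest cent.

Interest: CHF 370,620.00 × ((1 + 0.009)^16 − 1) = CHF 370,620.00 × 0.1541404… = CHF 57,127.5311…

CHF 57,127.53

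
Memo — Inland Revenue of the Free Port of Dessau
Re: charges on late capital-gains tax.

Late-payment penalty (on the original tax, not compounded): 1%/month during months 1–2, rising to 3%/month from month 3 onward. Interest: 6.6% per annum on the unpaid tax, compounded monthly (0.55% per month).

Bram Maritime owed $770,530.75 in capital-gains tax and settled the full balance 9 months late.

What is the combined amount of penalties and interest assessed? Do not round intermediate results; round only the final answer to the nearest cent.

$216,213.31

Penalty, months 1–2: 2 × 1% × $770,530.75 = $15,410.62…
Penalty, months 3–9: 7 × 3% × $770,530.75 = $161,811.46…
Interest: $770,530.75 × ((1 + 0.0055)^9 − 1) = $770,530.75 × 0.0506031… = $38,991.2380…
Penalties + interest = $177,222.0725 + $38,991.2380… = $216,213.31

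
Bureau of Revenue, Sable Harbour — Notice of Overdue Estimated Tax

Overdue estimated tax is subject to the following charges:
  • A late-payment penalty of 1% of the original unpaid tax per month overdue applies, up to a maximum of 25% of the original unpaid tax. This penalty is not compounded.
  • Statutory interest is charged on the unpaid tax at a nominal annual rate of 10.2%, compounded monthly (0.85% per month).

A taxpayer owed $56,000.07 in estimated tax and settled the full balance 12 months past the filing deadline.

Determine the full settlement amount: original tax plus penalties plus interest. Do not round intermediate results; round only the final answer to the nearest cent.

$68,706.83

Penalty: 12 × 1% × $56,000.07 = $6,720.01… (below the 25% cap of $14,000.02…)
Interest: $56,000.07 × ((1 + 0.0085)^12 − 1) = $56,000.07 × 0.1069062… = $5,986.7562…
Total = $56,000.07 + $6,720.0084 + $5,986.7562… = $68,706.83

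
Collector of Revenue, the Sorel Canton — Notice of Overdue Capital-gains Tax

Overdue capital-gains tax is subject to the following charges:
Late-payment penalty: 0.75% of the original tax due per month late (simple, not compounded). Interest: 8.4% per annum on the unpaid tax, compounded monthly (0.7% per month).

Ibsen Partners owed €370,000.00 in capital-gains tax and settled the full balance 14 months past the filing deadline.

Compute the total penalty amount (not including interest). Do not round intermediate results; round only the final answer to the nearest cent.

Late-payment penalty: 14 × 0.75% × €370,000.00 = €38,850.00

€38,850.00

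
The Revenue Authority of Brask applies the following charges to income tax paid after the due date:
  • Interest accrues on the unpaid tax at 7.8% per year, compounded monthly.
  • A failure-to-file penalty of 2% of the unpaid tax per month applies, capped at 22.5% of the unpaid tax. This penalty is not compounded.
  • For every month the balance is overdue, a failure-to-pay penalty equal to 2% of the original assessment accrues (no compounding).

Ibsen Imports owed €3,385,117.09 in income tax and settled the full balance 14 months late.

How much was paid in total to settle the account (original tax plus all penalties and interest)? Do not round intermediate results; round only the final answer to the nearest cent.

€5,416,006.32

Failure-to-file: 14 × 2% × €3,385,117.09 = €947,832.79…, capped at 22.5% × €3,385,117.09 = €761,651.35…
Failure-to-pay penalty: 14 × 2% × €3,385,117.09 = €947,832.79…
Interest (7.8%/yr ÷ 12 = 0.65%/month): €3,385,117.09 × ((1 + 0.0065)^14 − 1) = €321,405.1004…
Total = €3,385,117.09 + €1,709,484.1305… + €321,405.1004… = €5,416,006.32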